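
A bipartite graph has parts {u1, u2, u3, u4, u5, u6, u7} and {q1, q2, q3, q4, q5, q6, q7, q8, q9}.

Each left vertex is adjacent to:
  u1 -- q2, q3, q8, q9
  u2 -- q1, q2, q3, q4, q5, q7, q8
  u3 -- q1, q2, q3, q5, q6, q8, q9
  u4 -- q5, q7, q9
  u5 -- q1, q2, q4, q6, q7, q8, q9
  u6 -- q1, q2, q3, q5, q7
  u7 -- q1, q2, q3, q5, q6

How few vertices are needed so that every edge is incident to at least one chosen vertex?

A maximum matching has 7 edges (e.g. u1–q8, u2–q7, u3–q9, u4–q5, u5–q4, u6–q1, u7–q6).
By König's theorem the minimum vertex cover has the same size. One such cover is {u1, u2, u3, u4, u5, u6, u7}.

7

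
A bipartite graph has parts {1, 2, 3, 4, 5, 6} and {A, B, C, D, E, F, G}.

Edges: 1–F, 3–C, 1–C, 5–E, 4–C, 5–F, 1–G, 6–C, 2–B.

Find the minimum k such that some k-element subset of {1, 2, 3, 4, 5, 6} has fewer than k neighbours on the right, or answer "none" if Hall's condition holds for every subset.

Take S = {3, 4}. Its neighbourhood is {C}, so |N(S)| = 1 < |S| = 2.
No single vertex violates Hall's condition since each has at least one neighbour, so 2 is the minimum.

2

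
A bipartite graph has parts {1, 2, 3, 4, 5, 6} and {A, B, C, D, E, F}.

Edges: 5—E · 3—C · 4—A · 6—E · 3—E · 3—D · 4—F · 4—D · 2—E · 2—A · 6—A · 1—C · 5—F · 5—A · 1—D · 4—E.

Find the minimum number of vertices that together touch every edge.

5

A maximum matching has 5 edges (e.g. 1–D, 2–A, 3–C, 4–F, 5–E).
By König's theorem the minimum vertex cover has the same size. One such cover is {A, C, D, E, F}.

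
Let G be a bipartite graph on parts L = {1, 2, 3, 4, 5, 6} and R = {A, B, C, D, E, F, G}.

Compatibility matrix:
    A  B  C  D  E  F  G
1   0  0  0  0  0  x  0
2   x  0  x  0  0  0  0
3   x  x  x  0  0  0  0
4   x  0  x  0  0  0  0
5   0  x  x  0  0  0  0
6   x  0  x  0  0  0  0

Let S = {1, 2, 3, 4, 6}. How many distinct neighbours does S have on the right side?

The union of neighbours of {1, 2, 3, 4, 6} is {A, B, C, F}, which has 4 elements.
Since |N(S)| = 4 < |S| = 5, Hall's condition fails for this subset.

4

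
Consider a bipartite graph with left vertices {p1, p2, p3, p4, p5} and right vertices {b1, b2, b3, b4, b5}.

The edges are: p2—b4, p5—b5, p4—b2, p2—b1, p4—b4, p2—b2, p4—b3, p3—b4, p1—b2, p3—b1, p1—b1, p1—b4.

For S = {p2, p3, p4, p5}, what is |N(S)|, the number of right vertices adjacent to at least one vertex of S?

5

The union of neighbours of {p2, p3, p4, p5} is {b1, b2, b3, b4, b5}, which has 5 elements.
Since |N(S)| = 5 ≥ |S| = 4, Hall's condition holds for this subset.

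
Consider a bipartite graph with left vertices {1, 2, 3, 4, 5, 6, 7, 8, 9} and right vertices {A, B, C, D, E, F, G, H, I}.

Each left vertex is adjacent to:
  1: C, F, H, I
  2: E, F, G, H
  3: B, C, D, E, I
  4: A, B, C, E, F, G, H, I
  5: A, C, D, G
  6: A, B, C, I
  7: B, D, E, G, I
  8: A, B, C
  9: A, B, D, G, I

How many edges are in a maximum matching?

9

For example, pair 1–F, 2–H, 3–E, 4–A, 5–D, 6–B, 7–I, 8–C, 9–G.
All 9 left vertices are matched, so no larger matching exists.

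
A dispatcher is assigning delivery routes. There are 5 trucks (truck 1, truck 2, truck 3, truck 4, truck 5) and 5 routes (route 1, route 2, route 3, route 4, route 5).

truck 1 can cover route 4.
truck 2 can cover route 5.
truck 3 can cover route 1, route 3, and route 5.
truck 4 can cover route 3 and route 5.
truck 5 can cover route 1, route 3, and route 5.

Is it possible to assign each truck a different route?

No

The set {truck 2, truck 3, truck 4, truck 5} has only 3 neighbours ({route 1, route 3, route 5}), so by Hall's theorem at most 4 of the 5 trucks can be matched.
Hence no matching covers every truck.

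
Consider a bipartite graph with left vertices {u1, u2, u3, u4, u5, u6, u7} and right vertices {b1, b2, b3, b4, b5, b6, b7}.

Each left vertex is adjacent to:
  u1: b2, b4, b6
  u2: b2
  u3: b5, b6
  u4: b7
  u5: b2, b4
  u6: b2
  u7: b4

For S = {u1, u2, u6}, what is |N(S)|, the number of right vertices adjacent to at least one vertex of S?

3

The union of neighbours of {u1, u2, u6} is {b2, b4, b6}, which has 3 elements.
Since |N(S)| = 3 ≥ |S| = 3, Hall's condition holds for this subset.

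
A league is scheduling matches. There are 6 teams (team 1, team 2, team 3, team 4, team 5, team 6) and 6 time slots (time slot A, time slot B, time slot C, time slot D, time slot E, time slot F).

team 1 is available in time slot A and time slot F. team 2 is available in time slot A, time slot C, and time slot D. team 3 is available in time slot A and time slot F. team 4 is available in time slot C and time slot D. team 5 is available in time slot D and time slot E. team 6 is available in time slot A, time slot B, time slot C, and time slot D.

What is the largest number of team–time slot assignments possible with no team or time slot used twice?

A valid assignment of size 6: team 1→time slot A, team 2→time slot C, team 3→time slot F, team 4→time slot D, team 5→time slot E, team 6→time slot B.
All 6 teams are matched, so no larger matching exists.

6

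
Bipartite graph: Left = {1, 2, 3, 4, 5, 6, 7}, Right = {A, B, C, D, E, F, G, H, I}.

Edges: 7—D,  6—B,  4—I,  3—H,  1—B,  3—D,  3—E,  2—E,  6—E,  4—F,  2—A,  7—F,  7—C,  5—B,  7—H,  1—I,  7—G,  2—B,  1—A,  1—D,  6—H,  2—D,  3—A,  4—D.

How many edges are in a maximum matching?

For example, pair 1→I, 2→D, 3→H, 4→F, 5→B, 6→E, 7→G.
This saturates every left vertex, so 7 is the maximum.

7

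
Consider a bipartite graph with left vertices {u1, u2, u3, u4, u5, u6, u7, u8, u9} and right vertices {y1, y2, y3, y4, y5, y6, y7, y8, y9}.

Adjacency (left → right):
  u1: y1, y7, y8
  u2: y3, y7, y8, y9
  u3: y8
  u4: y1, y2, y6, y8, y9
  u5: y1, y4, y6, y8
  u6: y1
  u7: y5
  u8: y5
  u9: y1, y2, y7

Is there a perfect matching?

The set {u7, u8} has only 1 neighbour ({y5}), so by Hall's theorem at most 8 of the 9 left vertices can be matched.
Hence no matching covers every left vertex.

No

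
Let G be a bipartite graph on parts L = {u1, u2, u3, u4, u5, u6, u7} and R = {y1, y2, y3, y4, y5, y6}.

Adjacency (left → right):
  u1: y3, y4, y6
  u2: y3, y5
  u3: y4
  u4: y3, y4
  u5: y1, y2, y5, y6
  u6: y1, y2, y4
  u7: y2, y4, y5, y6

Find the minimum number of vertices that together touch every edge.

{y1, y2, y3, y4, y5, y6} is a vertex cover of size 6: every edge has an endpoint in this set.
No smaller cover exists because u1–y6, u2–y5, u3–y4, u4–y3, u5–y2, u6–y1 is a matching of size 6, and a cover must include an endpoint of each of these disjoint edges (König's theorem).

6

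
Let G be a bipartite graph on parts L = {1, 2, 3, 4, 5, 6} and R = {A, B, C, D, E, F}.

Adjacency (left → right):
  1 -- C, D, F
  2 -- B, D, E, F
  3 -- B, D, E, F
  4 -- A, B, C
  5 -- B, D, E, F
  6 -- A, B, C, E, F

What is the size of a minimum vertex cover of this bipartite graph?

6

{1, 2, 3, 4, 5, 6} is a vertex cover of size 6: every edge has an endpoint in this set.
No smaller cover exists because 1–F, 2–D, 3–E, 4–C, 5–B, 6–A is a matching of size 6, and a cover must include an endpoint of each of these disjoint edges (König's theorem).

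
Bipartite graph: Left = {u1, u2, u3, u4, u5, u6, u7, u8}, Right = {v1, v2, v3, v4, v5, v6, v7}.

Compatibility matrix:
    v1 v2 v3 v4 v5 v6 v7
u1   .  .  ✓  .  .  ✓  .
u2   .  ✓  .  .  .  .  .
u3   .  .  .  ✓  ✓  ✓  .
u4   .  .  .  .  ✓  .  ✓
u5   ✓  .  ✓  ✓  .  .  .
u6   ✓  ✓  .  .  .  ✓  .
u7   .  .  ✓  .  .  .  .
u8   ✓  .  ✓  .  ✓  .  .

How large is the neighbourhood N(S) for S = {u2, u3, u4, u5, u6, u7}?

7

The union of neighbours of {u2, u3, u4, u5, u6, u7} is {v1, v2, v3, v4, v5, v6, v7}, which has 7 elements.
Since |N(S)| = 7 ≥ |S| = 6, Hall's condition holds for this subset.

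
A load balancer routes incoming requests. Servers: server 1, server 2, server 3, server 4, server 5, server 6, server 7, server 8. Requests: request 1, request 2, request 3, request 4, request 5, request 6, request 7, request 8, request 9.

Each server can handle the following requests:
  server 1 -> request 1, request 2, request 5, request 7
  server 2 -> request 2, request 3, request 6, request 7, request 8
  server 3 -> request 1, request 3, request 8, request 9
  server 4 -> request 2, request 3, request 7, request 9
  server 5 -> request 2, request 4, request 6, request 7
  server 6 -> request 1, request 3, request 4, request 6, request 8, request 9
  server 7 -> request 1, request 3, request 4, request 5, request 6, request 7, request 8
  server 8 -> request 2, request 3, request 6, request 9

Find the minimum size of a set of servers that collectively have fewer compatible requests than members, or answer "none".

A matching saturating every server exists, for instance server 1→request 5, server 2→request 3, server 3→request 8, server 4→request 7, server 5→request 2, server 6→request 4, server 7→request 6, server 8→request 9.
By Hall's marriage theorem, this means |N(S)| ≥ |S| for every subset S, so no violating subset exists.

none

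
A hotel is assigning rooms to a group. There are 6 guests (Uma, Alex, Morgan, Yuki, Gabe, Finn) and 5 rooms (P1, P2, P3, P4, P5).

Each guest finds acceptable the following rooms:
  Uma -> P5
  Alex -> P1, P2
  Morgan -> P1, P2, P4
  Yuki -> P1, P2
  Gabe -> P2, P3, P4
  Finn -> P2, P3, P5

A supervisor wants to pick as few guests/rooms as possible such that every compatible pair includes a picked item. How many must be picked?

5

The 5 edges Uma–P5, Alex–P2, Morgan–P4, Yuki–P1, Gabe–P3 form a matching, so any vertex cover needs at least 5 vertices (one per matched edge).
Conversely {P1, P2, P3, P4, P5} meets every edge and has exactly 5 vertices, so 5 is optimal.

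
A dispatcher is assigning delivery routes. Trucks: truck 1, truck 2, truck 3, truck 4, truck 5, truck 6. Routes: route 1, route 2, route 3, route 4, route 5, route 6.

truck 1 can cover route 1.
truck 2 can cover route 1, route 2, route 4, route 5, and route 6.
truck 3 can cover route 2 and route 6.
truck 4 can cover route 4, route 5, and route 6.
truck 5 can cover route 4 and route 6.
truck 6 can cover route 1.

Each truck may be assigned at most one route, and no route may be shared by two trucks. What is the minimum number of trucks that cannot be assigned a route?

One maximum matching: truck 1→route 1, truck 2→route 5, truck 3→route 2, truck 4→route 4, truck 5→route 6.
The set {truck 1, truck 6} has only 1 neighbour ({route 1}), so by Hall's theorem at most 5 of the 6 trucks can be matched.
That matches 5 of the 6, leaving 1 unmatched; no matching can do better.

1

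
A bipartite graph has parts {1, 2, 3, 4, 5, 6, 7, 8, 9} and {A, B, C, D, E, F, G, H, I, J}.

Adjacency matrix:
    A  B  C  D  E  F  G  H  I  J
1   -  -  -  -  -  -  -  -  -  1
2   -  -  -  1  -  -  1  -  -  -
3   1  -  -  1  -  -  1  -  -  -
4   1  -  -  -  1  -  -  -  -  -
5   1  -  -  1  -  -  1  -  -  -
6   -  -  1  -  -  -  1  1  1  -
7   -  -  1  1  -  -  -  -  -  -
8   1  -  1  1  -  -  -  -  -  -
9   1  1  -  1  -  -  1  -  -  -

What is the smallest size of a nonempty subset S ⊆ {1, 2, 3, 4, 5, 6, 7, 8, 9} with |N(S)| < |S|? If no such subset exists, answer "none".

5

Take S = {2, 3, 5, 7, 8}. Its neighbourhood is {A, C, D, G}, so |N(S)| = 4 < |S| = 5.
Every subset of size less than 5 has at least as many neighbours as members, so 5 is the minimum.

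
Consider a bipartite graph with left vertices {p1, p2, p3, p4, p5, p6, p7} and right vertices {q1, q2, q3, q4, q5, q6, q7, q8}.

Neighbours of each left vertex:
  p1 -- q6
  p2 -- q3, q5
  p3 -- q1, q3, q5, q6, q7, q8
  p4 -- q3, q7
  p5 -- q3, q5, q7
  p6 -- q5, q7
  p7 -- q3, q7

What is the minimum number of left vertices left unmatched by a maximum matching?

For example, pair p1-q6, p2-q5, p3-q1, p4-q3, p5-q7.
The set {p2, p4, p5, p6, p7} has only 3 neighbours ({q3, q5, q7}), so by Hall's theorem at most 5 of the 7 left vertices can be matched.
That matches 5 of the 7, leaving 2 unmatched; no matching can do better.

2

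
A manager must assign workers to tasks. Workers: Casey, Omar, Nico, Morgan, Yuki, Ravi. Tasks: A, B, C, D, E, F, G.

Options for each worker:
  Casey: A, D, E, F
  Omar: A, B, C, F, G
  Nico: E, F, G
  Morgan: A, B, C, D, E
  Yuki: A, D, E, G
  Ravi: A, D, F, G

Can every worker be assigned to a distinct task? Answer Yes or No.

Yes

A valid assignment of size 6: Casey→D, Omar→A, Nico→G, Morgan→B, Yuki→E, Ravi→F.
Every worker is matched, so this matching saturates all of them.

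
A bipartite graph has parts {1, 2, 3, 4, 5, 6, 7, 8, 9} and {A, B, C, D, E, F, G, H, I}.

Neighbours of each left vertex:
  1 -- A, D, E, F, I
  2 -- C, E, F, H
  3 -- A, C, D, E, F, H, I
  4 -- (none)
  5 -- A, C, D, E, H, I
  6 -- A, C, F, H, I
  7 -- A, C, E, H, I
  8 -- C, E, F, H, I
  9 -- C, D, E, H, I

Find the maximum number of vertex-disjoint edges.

For example, pair 1–D, 2–C, 3–A, 5–I, 6–F, 7–H, 8–E.
The set {1, 2, 3, 4, 5, 6, 7, 8, 9} has only 7 neighbours ({A, C, D, E, F, H, I}), so by Hall's theorem at most 7 of the 9 left vertices can be matched.

7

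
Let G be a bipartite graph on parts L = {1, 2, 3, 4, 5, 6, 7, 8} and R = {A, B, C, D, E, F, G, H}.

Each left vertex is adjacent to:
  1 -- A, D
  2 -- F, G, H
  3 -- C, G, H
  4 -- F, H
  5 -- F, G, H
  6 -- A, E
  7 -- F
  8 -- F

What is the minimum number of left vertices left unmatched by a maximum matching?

For example, pair 1-D, 2-G, 3-C, 4-H, 5-F, 6-E.
The set {2, 4, 5, 7, 8} has only 3 neighbours ({F, G, H}), so by Hall's theorem at most 6 of the 8 left vertices can be matched.
That matches 6 of the 8, leaving 2 unmatched; no matching can do better.

2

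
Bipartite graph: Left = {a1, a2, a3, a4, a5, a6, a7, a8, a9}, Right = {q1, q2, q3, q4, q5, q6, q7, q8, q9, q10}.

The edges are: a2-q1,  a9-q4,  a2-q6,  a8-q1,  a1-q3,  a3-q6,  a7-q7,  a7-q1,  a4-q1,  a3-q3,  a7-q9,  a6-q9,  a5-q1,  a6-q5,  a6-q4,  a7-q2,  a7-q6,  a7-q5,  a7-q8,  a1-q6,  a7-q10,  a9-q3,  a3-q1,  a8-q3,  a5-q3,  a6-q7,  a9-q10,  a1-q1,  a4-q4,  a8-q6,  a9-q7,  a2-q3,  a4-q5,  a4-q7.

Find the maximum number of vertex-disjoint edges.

For example, pair a1→q1, a2→q3, a3→q6, a4→q7, a6→q5, a7→q9, a9→q4.
The set {a1, a2, a3, a5, a8} has only 3 neighbours ({q1, q3, q6}), so by Hall's theorem at most 7 of the 9 left vertices can be matched.

7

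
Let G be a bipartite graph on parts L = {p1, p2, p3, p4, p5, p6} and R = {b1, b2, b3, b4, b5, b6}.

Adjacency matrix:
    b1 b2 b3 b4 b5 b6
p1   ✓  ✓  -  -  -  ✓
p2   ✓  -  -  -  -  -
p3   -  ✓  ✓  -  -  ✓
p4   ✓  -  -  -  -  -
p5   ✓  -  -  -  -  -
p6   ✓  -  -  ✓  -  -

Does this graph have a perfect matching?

The set {p2, p4, p5} has only 1 neighbour ({b1}), so by Hall's theorem at most 4 of the 6 left vertices can be matched.
Hence no matching covers every left vertex.

No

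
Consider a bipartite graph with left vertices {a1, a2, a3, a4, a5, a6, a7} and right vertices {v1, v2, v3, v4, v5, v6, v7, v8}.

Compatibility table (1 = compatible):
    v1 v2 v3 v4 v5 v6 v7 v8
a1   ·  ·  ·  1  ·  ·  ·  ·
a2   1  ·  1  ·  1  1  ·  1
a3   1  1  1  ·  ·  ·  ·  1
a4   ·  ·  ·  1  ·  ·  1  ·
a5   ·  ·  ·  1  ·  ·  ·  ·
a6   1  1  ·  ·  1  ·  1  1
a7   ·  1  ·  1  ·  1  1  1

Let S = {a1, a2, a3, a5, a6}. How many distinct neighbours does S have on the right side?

The union of neighbours of {a1, a2, a3, a5, a6} is {v1, v2, v3, v4, v5, v6, v7, v8}, which has 8 elements.
Since |N(S)| = 8 ≥ |S| = 5, Hall's condition holds for this subset.

8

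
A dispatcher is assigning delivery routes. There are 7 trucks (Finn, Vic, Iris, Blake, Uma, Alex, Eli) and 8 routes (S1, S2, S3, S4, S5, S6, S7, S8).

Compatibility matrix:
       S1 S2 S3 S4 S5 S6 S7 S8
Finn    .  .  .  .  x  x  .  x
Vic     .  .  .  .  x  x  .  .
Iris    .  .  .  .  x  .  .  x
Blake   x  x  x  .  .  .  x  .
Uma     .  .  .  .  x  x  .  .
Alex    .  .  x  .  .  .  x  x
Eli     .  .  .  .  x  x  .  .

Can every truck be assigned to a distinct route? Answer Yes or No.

The set {Finn, Vic, Iris, Uma, Eli} has only 3 neighbours ({S5, S6, S8}), so by Hall's theorem at most 5 of the 7 trucks can be matched.
Hence no matching covers every truck.

No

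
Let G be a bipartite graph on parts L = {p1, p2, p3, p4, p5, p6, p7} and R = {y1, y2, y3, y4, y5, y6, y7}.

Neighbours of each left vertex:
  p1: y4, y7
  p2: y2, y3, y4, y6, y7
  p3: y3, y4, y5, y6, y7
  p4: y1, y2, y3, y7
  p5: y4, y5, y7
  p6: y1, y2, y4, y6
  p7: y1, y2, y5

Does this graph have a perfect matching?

Yes

A valid assignment of size 7: p1–y4, p2–y7, p3–y6, p4–y3, p5–y5, p6–y2, p7–y1.
All 7 left vertices are covered.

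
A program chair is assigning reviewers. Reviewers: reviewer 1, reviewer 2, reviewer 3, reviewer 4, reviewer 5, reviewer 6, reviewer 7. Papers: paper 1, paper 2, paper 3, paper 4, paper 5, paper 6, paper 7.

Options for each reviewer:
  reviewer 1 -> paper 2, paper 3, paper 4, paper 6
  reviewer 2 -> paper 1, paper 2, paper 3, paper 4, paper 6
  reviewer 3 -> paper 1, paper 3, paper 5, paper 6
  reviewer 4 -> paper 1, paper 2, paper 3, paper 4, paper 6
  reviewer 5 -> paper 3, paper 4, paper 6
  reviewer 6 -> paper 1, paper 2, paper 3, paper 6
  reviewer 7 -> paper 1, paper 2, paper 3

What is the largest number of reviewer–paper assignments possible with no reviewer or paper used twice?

6

A valid assignment of size 6: reviewer 1-paper 4, reviewer 2-paper 1, reviewer 3-paper 5, reviewer 4-paper 2, reviewer 5-paper 3, reviewer 6-paper 6.
The set {reviewer 1, reviewer 2, reviewer 4, reviewer 5, reviewer 6, reviewer 7} has only 5 neighbours ({paper 1, paper 2, paper 3, paper 4, paper 6}), so by Hall's theorem at most 6 of the 7 reviewers can be matched.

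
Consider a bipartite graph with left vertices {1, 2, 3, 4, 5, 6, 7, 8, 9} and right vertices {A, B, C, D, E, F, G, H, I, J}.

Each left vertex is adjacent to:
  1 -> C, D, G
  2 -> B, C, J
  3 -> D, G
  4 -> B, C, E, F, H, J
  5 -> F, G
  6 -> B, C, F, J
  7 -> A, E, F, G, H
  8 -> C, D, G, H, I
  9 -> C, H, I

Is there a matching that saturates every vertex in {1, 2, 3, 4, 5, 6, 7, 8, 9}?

Yes

For example, pair 1→G, 2→J, 3→D, 4→E, 5→F, 6→B, 7→A, 8→H, 9→C.
Every left vertex is matched, so this matching saturates all of them.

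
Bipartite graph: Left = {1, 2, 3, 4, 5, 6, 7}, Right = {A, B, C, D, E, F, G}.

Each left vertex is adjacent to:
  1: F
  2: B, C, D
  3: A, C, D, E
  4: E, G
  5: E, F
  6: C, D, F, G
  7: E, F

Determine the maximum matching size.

6

A valid assignment of size 6: 1→F, 2→B, 3→D, 4→G, 5→E, 6→C.
The set {1, 5, 7} has only 2 neighbours ({E, F}), so by Hall's theorem at most 6 of the 7 left vertices can be matched.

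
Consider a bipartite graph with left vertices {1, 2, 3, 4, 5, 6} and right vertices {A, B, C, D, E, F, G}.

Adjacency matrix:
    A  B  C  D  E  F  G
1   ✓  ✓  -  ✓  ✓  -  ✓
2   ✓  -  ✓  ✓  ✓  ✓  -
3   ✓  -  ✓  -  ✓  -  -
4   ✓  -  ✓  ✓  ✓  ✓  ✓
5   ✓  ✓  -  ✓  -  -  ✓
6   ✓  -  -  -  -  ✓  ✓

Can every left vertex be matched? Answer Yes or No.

Yes

One maximum matching: 1–A, 2–E, 3–C, 4–G, 5–B, 6–F.
All 6 left vertices are covered.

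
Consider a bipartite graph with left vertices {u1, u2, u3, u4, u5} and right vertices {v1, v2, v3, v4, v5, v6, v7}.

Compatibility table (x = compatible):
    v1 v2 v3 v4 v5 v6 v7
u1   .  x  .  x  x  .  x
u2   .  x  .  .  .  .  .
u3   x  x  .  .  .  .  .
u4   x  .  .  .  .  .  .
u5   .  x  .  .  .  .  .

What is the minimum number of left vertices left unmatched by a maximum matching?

2

For example, pair u1-v7, u2-v2, u3-v1.
The set {u2, u3, u4, u5} has only 2 neighbours ({v1, v2}), so by Hall's theorem at most 3 of the 5 left vertices can be matched.
That matches 3 of the 5, leaving 2 unmatched; no matching can do better.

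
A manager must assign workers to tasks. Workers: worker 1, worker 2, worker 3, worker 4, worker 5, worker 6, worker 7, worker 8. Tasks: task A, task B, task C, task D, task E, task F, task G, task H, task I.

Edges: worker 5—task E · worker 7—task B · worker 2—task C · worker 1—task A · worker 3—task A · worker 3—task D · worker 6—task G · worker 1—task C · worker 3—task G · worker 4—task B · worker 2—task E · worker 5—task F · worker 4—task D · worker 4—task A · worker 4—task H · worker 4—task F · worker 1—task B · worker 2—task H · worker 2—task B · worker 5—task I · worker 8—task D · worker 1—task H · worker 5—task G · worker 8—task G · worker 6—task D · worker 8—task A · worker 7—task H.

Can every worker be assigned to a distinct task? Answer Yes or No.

Yes

One maximum matching: worker 1–task C, worker 2–task H, worker 3–task A, worker 4–task F, worker 5–task E, worker 6–task G, worker 7–task B, worker 8–task D.
Every worker is matched, so this matching saturates all of them.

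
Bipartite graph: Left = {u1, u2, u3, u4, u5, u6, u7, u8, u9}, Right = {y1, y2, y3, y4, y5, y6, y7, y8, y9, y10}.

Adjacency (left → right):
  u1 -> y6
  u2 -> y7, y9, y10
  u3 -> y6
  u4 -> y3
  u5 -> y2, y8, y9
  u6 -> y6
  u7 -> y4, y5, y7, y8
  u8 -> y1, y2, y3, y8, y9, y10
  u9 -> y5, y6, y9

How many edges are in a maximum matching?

For example, pair u1-y6, u2-y7, u4-y3, u5-y2, u7-y8, u8-y10, u9-y5.
The set {u1, u3, u6} has only 1 neighbour ({y6}), so by Hall's theorem at most 7 of the 9 left vertices can be matched.

7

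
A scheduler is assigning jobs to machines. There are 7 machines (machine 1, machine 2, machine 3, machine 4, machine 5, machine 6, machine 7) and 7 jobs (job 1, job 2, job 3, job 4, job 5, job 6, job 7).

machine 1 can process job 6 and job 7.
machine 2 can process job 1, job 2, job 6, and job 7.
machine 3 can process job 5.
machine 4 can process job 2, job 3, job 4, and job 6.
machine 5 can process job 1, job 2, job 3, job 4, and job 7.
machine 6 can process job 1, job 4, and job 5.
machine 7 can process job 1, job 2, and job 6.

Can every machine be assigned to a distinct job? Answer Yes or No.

Yes

One maximum matching: machine 1-job 6, machine 2-job 1, machine 3-job 5, machine 4-job 3, machine 5-job 7, machine 6-job 4, machine 7-job 2.
All 7 machines are covered.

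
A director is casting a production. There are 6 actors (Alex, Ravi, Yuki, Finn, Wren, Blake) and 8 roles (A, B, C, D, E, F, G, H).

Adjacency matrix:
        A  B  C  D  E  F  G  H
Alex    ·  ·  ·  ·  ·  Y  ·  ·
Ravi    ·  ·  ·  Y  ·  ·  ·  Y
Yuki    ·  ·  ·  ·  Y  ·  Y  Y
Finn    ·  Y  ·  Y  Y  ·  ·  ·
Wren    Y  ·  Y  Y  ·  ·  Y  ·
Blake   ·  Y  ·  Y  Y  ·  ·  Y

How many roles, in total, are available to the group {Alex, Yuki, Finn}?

The union of neighbours of {Alex, Yuki, Finn} is {B, D, E, F, G, H}, which has 6 elements.
Since |N(S)| = 6 ≥ |S| = 3, Hall's condition holds for this subset.

6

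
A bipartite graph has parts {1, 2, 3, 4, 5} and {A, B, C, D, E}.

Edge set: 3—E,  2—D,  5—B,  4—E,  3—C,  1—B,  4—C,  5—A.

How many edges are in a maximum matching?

5

For example, pair 1-B, 2-D, 3-C, 4-E, 5-A.
All 5 left vertices are matched, so no larger matching exists.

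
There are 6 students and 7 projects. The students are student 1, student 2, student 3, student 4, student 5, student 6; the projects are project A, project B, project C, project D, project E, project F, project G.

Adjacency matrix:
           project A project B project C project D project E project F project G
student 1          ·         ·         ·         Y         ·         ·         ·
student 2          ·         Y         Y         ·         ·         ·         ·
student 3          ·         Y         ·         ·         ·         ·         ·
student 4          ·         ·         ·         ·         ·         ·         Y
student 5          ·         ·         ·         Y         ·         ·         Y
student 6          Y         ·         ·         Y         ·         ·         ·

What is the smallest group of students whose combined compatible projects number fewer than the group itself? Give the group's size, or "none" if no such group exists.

Take S = {student 1, student 4, student 5}. Its neighbourhood is {project D, project G}, so |N(S)| = 2 < |S| = 3.
Every subset of size less than 3 has at least as many neighbours as members, so 3 is the minimum.

3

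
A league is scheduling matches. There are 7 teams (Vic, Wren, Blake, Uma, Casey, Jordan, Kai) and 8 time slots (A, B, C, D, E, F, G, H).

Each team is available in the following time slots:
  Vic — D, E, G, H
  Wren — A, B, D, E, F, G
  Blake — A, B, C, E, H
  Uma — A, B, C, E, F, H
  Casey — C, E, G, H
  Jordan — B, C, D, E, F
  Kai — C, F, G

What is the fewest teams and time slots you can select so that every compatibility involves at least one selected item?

7

{Vic, Wren, Blake, Uma, Casey, Jordan, Kai} is a vertex cover of size 7: every edge has an endpoint in this set.
No smaller cover exists because Vic–D, Wren–G, Blake–A, Uma–H, Casey–C, Jordan–E, Kai–F is a matching of size 7, and a cover must include an endpoint of each of these disjoint edges (König's theorem).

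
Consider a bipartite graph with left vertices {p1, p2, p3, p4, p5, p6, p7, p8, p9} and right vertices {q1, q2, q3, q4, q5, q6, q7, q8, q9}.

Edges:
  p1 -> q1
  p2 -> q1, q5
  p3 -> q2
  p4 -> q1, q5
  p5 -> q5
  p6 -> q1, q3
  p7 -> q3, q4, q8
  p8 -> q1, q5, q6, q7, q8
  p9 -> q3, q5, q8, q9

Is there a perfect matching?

The set {p1, p2, p4, p5} has only 2 neighbours ({q1, q5}), so by Hall's theorem at most 7 of the 9 left vertices can be matched.
Hence no matching covers every left vertex.

No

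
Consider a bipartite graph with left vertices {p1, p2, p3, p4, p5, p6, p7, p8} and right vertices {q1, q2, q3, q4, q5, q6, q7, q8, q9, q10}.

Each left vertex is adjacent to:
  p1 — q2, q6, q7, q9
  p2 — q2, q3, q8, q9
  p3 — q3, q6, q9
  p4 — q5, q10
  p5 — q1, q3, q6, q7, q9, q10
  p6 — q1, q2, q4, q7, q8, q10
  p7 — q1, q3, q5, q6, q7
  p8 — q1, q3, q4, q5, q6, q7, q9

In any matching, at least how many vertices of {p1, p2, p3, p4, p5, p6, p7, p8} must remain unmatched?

0

For example, pair p1–q2, p2–q8, p3–q6, p4–q10, p5–q1, p6–q4, p7–q7, p8–q9.
This saturates every left vertex, so 8 is the maximum.
That matches 8 of the 8, leaving 0 unmatched; no matching can do better.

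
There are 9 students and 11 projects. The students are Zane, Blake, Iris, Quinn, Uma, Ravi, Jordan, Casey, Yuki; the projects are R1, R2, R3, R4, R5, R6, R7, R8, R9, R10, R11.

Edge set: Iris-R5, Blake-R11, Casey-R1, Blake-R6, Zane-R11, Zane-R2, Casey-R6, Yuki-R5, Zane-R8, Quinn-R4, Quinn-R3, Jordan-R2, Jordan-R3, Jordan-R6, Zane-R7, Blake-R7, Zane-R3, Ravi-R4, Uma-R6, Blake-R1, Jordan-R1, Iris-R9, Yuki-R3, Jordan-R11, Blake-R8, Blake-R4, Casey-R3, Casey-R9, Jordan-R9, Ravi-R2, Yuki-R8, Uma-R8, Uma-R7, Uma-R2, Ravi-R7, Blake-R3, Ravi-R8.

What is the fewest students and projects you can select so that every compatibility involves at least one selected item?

A maximum matching has 9 edges (e.g. Zane–R2, Blake–R6, Iris–R5, Quinn–R3, Uma–R7, Ravi–R4, Jordan–R9, Casey–R1, Yuki–R8).
By König's theorem the minimum vertex cover has the same size. One such cover is {Zane, Blake, Iris, Quinn, Uma, Ravi, Jordan, Casey, Yuki}.

9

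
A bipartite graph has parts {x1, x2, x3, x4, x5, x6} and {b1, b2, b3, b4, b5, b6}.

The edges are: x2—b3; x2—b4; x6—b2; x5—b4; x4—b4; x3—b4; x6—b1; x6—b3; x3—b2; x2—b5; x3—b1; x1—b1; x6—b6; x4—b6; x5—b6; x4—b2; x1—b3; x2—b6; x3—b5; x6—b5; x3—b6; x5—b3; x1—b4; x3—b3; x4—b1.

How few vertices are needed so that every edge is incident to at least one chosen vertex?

6

The 6 edges x1–b3, x2–b4, x3–b5, x4–b2, x5–b6, x6–b1 form a matching, so any vertex cover needs at least 6 vertices (one per matched edge).
Conversely {x1, x2, x3, x4, x5, x6} meets every edge and has exactly 6 vertices, so 6 is optimal.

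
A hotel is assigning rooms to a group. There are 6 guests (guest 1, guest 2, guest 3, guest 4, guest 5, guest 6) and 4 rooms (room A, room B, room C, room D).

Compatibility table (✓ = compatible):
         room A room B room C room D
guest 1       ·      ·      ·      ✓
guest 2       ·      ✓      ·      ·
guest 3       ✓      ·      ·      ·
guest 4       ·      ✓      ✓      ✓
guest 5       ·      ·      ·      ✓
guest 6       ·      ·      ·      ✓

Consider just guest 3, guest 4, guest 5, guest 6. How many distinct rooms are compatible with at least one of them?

4

The union of neighbours of {guest 3, guest 4, guest 5, guest 6} is {room A, room B, room C, room D}, which has 4 elements.
Since |N(S)| = 4 ≥ |S| = 4, Hall's condition holds for this subset.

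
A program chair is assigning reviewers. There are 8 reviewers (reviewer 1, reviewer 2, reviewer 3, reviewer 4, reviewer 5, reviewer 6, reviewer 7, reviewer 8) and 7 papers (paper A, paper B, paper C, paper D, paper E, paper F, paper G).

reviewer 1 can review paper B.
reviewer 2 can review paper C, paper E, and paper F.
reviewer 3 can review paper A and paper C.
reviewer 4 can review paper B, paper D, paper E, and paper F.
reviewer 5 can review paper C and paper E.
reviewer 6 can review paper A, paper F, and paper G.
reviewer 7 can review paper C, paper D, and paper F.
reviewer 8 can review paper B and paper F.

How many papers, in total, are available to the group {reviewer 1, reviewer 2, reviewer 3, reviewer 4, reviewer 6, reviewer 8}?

7

The union of neighbours of {reviewer 1, reviewer 2, reviewer 3, reviewer 4, reviewer 6, reviewer 8} is {paper A, paper B, paper C, paper D, paper E, paper F, paper G}, which has 7 elements.
Since |N(S)| = 7 ≥ |S| = 6, Hall's condition holds for this subset.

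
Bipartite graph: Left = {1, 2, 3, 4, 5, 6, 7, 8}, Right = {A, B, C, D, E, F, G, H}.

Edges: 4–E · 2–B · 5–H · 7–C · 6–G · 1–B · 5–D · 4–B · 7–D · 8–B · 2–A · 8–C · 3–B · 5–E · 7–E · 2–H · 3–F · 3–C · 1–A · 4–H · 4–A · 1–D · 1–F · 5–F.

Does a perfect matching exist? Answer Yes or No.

Yes

A valid assignment of size 8: 1–D, 2–A, 3–F, 4–E, 5–H, 6–G, 7–C, 8–B.
Every left vertex is matched, so this is a perfect matching.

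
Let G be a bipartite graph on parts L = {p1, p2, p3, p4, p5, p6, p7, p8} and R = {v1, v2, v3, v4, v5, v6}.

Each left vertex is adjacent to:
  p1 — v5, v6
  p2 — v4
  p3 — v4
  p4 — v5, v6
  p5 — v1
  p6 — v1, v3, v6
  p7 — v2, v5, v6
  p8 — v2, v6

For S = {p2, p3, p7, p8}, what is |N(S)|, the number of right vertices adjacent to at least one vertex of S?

4

The union of neighbours of {p2, p3, p7, p8} is {v2, v4, v5, v6}, which has 4 elements.
Since |N(S)| = 4 ≥ |S| = 4, Hall's condition holds for this subset.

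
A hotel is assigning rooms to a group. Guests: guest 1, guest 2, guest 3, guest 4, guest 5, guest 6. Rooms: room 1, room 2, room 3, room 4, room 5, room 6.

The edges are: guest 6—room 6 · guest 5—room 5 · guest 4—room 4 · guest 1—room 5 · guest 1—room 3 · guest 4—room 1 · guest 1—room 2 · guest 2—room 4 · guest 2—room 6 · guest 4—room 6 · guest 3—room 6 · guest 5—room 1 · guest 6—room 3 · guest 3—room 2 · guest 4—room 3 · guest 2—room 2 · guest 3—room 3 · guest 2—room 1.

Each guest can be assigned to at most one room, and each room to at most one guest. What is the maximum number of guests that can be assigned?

6

A valid assignment of size 6: guest 1-room 5, guest 2-room 6, guest 3-room 2, guest 4-room 4, guest 5-room 1, guest 6-room 3.
This saturates every guest, so 6 is the maximum.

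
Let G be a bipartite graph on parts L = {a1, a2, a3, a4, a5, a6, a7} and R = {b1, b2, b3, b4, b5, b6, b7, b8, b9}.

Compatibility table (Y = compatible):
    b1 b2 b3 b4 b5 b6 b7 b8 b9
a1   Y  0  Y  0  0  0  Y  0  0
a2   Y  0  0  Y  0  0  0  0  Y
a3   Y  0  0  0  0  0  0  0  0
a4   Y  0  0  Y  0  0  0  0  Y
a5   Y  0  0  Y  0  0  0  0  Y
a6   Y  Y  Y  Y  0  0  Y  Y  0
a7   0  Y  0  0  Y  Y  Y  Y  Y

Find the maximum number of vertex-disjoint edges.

6

A valid assignment of size 6: a1-b3, a2-b9, a3-b1, a4-b4, a6-b8, a7-b7.
The set {a2, a3, a4, a5} has only 3 neighbours ({b1, b4, b9}), so by Hall's theorem at most 6 of the 7 left vertices can be matched.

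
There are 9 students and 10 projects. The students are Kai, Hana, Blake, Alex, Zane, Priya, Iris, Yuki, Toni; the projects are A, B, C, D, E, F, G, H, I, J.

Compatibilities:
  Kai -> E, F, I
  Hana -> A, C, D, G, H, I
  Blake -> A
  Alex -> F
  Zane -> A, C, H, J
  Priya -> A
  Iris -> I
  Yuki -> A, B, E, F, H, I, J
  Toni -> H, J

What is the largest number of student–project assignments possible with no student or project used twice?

8

A valid assignment of size 8: Kai→E, Hana→G, Blake→A, Alex→F, Zane→C, Iris→I, Yuki→H, Toni→J.
The set {Blake, Priya} has only 1 neighbour ({A}), so by Hall's theorem at most 8 of the 9 students can be matched.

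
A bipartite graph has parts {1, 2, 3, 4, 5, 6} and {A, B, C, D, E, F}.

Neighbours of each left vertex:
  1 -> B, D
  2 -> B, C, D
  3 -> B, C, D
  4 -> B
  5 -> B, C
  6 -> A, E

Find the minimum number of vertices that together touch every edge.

The 4 edges 1–D, 2–C, 3–B, 6–E form a matching, so any vertex cover needs at least 4 vertices (one per matched edge).
Conversely {6, B, C, D} meets every edge and has exactly 4 vertices, so 4 is optimal.

4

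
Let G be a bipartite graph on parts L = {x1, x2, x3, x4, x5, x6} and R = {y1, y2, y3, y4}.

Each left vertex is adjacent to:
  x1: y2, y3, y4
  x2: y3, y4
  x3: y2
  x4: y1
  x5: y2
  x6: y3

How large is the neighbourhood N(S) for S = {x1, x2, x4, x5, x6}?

4

The union of neighbours of {x1, x2, x4, x5, x6} is {y1, y2, y3, y4}, which has 4 elements.
Since |N(S)| = 4 < |S| = 5, Hall's condition fails for this subset.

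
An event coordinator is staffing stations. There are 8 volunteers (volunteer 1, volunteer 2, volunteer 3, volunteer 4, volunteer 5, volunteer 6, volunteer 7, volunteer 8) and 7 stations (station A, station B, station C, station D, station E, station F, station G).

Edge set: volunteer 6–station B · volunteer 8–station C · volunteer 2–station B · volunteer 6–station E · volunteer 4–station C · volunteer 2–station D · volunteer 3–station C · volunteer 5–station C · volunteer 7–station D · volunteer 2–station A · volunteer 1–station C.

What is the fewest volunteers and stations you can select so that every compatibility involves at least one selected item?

4

{volunteer 2, volunteer 6, volunteer 7, station C} is a vertex cover of size 4: every edge has an endpoint in this set.
No smaller cover exists because volunteer 1–station C, volunteer 2–station A, volunteer 6–station B, volunteer 7–station D is a matching of size 4, and a cover must include an endpoint of each of these disjoint edges (König's theorem).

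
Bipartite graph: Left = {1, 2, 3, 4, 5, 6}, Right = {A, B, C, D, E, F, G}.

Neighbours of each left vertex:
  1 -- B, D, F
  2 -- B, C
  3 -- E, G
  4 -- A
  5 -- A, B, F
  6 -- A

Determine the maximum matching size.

5

A valid assignment of size 5: 1-F, 2-C, 3-E, 4-A, 5-B.
The set {4, 6} has only 1 neighbour ({A}), so by Hall's theorem at most 5 of the 6 left vertices can be matched.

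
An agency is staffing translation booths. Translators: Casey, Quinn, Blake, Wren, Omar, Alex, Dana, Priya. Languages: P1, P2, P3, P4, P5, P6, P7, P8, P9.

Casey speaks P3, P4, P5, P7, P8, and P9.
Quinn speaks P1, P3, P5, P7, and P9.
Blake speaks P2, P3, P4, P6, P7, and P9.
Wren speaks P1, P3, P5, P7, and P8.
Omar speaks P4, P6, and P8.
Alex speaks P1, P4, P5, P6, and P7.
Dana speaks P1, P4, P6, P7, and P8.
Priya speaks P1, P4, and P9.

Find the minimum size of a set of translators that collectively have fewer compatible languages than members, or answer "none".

A matching saturating every translator exists, for instance Casey→P5, Quinn→P9, Blake→P2, Wren→P3, Omar→P8, Alex→P6, Dana→P7, Priya→P1.
By Hall's marriage theorem, this means |N(S)| ≥ |S| for every subset S, so no violating subset exists.

none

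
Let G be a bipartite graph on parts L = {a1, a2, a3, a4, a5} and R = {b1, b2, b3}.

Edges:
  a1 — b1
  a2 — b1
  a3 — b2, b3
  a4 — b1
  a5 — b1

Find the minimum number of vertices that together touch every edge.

2

The 2 edges a1–b1, a3–b3 form a matching, so any vertex cover needs at least 2 vertices (one per matched edge).
Conversely {a3, b1} meets every edge and has exactly 2 vertices, so 2 is optimal.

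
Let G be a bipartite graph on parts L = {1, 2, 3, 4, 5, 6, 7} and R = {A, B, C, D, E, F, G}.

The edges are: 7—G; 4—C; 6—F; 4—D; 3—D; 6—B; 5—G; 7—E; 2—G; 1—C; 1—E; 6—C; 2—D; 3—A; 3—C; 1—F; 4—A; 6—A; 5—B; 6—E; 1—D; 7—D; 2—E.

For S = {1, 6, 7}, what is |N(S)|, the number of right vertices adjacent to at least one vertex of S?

The union of neighbours of {1, 6, 7} is {A, B, C, D, E, F, G}, which has 7 elements.
Since |N(S)| = 7 ≥ |S| = 3, Hall's condition holds for this subset.

7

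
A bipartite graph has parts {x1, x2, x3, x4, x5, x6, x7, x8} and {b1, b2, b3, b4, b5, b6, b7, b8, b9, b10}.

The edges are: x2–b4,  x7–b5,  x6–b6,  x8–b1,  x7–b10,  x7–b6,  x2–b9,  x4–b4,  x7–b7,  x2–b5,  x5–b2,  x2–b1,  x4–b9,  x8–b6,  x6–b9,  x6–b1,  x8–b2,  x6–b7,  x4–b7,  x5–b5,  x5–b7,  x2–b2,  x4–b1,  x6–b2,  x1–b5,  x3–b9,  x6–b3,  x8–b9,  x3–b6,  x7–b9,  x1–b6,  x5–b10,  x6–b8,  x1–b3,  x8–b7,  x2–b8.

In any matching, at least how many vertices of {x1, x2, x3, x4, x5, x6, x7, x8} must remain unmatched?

0

A valid assignment of size 8: x1-b3, x2-b1, x3-b6, x4-b4, x5-b2, x6-b8, x7-b5, x8-b7.
All 8 left vertices are matched, so no larger matching exists.
That matches 8 of the 8, leaving 0 unmatched; no matching can do better.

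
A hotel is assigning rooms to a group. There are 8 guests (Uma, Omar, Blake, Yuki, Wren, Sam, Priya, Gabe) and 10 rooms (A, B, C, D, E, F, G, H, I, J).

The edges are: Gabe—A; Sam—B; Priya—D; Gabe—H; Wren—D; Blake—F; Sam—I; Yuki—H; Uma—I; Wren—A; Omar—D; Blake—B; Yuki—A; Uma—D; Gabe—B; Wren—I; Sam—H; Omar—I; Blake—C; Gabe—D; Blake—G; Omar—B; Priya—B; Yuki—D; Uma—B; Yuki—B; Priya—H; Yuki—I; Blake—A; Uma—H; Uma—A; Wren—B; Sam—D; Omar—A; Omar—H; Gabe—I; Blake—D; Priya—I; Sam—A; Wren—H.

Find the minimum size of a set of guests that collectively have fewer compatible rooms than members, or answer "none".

6

Take S = {Uma, Omar, Yuki, Wren, Sam, Priya}. Its neighbourhood is {A, B, D, H, I}, so |N(S)| = 5 < |S| = 6.
Every subset of size less than 6 has at least as many neighbours as members, so 6 is the minimum.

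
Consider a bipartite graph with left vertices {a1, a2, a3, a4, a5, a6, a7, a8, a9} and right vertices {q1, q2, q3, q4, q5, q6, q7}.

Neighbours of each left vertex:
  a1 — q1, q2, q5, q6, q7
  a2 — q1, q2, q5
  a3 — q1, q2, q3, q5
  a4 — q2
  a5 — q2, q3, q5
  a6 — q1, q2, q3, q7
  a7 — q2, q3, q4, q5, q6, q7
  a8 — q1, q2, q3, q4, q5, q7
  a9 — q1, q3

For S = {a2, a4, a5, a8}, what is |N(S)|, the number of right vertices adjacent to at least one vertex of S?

The union of neighbours of {a2, a4, a5, a8} is {q1, q2, q3, q4, q5, q7}, which has 6 elements.
Since |N(S)| = 6 ≥ |S| = 4, Hall's condition holds for this subset.

6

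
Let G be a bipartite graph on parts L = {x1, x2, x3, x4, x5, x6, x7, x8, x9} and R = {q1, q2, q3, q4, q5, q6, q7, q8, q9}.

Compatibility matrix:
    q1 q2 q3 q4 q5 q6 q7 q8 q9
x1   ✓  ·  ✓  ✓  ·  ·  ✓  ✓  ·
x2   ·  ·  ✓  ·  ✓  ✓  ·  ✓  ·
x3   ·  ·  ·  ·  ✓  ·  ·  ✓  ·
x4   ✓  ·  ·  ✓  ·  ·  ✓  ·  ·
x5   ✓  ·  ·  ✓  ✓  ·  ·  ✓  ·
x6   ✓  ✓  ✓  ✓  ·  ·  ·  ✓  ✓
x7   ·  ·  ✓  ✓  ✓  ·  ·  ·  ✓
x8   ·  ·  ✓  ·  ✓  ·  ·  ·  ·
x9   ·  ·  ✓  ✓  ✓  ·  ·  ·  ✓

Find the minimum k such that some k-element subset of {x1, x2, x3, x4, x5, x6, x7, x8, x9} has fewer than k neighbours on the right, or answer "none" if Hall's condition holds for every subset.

none

A matching saturating every left vertex exists, for instance x1→q7, x2→q6, x3→q5, x4→q1, x5→q8, x6→q2, x7→q9, x8→q3, x9→q4.
By Hall's marriage theorem, this means |N(S)| ≥ |S| for every subset S, so no violating subset exists.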